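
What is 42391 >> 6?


0b1010010110010111 >> 6 = 0b1010010110 = 662

662


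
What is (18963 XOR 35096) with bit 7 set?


Step 1: 18963 ^ 35096 = 49931
Step 2: 49931 | (1 << 7) = 49931 | 128 = 50059

50059


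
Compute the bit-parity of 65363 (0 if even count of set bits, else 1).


0b1111111101010011 has 12 ones => parity 0

0


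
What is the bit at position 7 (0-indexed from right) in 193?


0b11000001, position 7 = 1

1


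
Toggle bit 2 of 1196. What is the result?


1196 ^ (1 << 2) = 1196 ^ 4 = 1192

1192


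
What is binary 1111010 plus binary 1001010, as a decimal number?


1111010 + 1001010 = 11000100 = 196

196


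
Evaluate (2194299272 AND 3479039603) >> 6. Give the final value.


Step 1: 2194299272 & 3479039603 = 2185775104
Step 2: 2185775104 >> 6 = 34152736

34152736


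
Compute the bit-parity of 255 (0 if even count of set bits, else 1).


0b11111111 has 8 ones => parity 0

0


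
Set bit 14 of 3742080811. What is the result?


3742080811 | (1 << 14) = 3742080811 | 16384 = 3742097195

3742097195


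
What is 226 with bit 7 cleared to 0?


226 & ~(1 << 7) = 98

98


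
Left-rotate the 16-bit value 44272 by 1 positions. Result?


Rotate 0b1010110011110000 left by 1 (16-bit) = 0b101100111100001 = 23009

23009


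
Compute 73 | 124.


0b1001001 | 0b1111100 = 0b1111101 = 125

125


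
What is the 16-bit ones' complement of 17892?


17892 ^ 65535 = 47643

47643


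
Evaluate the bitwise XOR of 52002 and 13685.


0b1100101100100010 ^ 0b11010101110101 = 0b1111111001010111 = 65111

65111


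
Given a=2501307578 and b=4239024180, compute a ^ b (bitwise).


2501307578 ^ 4239024180 = 1773964430

1773964430


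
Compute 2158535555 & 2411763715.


0b10000000101010001010001110000011 & 0b10001111110000001001100000000011 = 0b10000000100000001000000000000011 = 2155905027

2155905027


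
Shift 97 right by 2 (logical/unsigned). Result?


0b1100001 >> 2 = 0b11000 = 24

24


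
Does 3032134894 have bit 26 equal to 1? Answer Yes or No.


0b10110100101110101011010011101110, bit 26 = 1. Yes

Yes


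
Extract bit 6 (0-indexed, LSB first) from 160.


0b10100000, position 6 = 0

0


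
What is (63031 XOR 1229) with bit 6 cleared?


Step 1: 63031 ^ 1229 = 62202
Step 2: 62202 & ~(1 << 6) = 62138

62138


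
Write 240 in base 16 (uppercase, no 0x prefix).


240 = F0 hex

F0


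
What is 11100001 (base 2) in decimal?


11100001 in decimal = 225

225


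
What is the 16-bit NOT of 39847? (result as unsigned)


~0b1001101110100111 = 0b110010001011000 = 25688 (16-bit unsigned)

25688


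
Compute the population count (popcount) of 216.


0b11011000 has 4 set bits

4


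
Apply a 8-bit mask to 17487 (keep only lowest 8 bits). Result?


17487 & 255 = 79

79


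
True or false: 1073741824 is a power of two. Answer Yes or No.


0b1000000000000000000000000000000. Only one bit set => Yes

Yes


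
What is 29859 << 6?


0b111010010100011 << 6 = 0b111010010100011000000 = 1910976

1910976


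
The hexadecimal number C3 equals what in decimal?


C3 hex = 195 decimal

195


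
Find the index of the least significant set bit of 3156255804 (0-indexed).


0b10111100001000001010010000111100. Lowest set bit at position 2

2


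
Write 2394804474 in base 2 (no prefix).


2394804474 = 10001110101111011101000011111010 in binary

10001110101111011101000011111010


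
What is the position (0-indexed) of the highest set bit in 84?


0b1010100. Highest set bit at position 6

6


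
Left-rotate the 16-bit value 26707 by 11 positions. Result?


Rotate 0b110100001010011 left by 11 (16-bit) = 0b1001101101000010 = 39746

39746


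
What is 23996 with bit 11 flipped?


23996 ^ (1 << 11) = 23996 ^ 2048 = 21948

21948


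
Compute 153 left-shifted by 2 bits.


0b10011001 << 2 = 0b1001100100 = 612

612


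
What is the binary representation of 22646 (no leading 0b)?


22646 = 101100001110110 in binary

101100001110110


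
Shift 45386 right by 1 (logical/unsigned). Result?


0b1011000101001010 >> 1 = 0b101100010100101 = 22693

22693


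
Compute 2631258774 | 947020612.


0b10011100110101011101001010010110 | 0b111000011100100110001101000100 = 0b10111100111101111111001111010110 = 3170366422

3170366422


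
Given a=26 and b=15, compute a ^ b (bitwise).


26 ^ 15 = 21

21


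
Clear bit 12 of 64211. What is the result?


64211 & ~(1 << 12) = 60115

60115


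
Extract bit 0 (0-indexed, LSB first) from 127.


0b1111111, position 0 = 1

1


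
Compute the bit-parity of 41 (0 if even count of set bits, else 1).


0b101001 has 3 ones => parity 1

1


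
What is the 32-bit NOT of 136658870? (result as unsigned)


~0b1000001001010011111110110110 = 0b11110111110110101100000001001001 = 4158308425 (32-bit unsigned)

4158308425


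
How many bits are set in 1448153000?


0b1010110010100010000111110101000 has 14 set bits

14


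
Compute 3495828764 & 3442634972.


0b11010000010111100001110100011100 & 0b11001101001100100111000011011100 = 0b11000000000100100001000000011100 = 3222409244

3222409244


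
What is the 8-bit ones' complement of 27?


27 ^ 255 = 228

228


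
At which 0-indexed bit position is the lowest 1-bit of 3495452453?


0b11010000010110000101111100100101. Lowest set bit at position 0

0


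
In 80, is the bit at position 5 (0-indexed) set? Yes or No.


0b1010000, bit 5 = 0. No

No


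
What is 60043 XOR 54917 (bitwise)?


0b1110101010001011 ^ 0b1101011010000101 = 0b11110000001110 = 15374

15374


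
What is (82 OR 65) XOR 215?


Step 1: 82 | 65 = 83
Step 2: 83 ^ 215 = 132

132


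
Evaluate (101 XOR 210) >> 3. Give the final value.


Step 1: 101 ^ 210 = 183
Step 2: 183 >> 3 = 22

22


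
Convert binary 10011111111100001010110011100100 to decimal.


10011111111100001010110011100100 in decimal = 2683350244

2683350244


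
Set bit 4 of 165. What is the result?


165 | (1 << 4) = 165 | 16 = 181

181


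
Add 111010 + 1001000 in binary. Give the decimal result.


111010 + 1001000 = 10000010 = 130

130


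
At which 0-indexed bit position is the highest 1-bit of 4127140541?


0b11110101111111110010101010111101. Highest set bit at position 31

31


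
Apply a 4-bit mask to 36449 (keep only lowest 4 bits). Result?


36449 & 15 = 1

1


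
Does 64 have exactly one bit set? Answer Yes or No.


0b1000000. Only one bit set => Yes

Yes


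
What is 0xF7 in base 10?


F7 hex = 247 decimal

247


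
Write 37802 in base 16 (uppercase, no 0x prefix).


37802 = 93AA hex

93AA


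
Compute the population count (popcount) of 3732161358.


0b11011110011101000100001101001110 has 17 set bits

17


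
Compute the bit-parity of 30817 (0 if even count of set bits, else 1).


0b111100001100001 has 7 ones => parity 1

1


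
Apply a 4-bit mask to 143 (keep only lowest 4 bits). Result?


143 & 15 = 15

15


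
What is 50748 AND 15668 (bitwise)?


0b1100011000111100 & 0b11110100110100 = 0b10000110100 = 1076

1076


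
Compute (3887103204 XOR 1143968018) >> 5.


Step 1: 3887103204 ^ 1143968018 = 2745167350
Step 2: 2745167350 >> 5 = 85786479

85786479


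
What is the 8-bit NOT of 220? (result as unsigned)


~0b11011100 = 0b100011 = 35 (8-bit unsigned)

35


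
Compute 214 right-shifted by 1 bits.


0b11010110 >> 1 = 0b1101011 = 107

107


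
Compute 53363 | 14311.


0b1101000001110011 | 0b11011111100111 = 0b1111011111110111 = 63479

63479


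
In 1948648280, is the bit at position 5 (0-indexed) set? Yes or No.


0b1110100001001100000001101011000, bit 5 = 0. No

No


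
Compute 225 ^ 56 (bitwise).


0b11100001 ^ 0b111000 = 0b11011001 = 217

217


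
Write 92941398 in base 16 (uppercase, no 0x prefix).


92941398 = 58A2C56 hex

58A2C56


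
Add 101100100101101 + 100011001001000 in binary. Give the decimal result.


101100100101101 + 100011001001000 = 1001111101110101 = 40821

40821


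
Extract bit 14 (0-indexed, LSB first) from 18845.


0b100100110011101, position 14 = 1

1


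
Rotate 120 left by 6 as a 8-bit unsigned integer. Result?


Rotate 0b1111000 left by 6 (8-bit) = 0b11110 = 30

30


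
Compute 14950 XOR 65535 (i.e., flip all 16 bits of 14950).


14950 ^ 65535 = 50585

50585


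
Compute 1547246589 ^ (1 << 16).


1547246589 ^ (1 << 16) = 1547246589 ^ 65536 = 1547181053

1547181053


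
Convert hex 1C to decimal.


1C hex = 28 decimal

28


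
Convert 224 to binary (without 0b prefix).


224 = 11100000 in binary

11100000


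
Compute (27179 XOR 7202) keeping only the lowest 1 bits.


Step 1: 27179 ^ 7202 = 30217
Step 2: 30217 & 1 = 1

1


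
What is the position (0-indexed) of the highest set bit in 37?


0b100101. Highest set bit at position 5

5


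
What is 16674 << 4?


0b100000100100010 << 4 = 0b1000001001000100000 = 266784

266784


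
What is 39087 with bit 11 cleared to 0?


39087 & ~(1 << 11) = 37039

37039


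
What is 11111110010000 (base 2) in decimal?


11111110010000 in decimal = 16272

16272


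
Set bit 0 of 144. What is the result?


144 | (1 << 0) = 144 | 1 = 145

145


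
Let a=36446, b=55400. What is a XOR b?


36446 ^ 55400 = 22070

22070


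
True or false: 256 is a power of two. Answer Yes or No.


0b100000000. Only one bit set => Yes

Yes


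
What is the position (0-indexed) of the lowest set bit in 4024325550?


0b11101111110111100101010110101110. Lowest set bit at position 1

1


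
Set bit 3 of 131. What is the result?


131 | (1 << 3) = 131 | 8 = 139

139


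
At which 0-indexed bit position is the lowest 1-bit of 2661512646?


0b10011110101000110111010111000110. Lowest set bit at position 1

1


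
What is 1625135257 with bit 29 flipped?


1625135257 ^ (1 << 29) = 1625135257 ^ 536870912 = 1088264345

1088264345


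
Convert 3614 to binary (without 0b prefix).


3614 = 111000011110 in binary

111000011110


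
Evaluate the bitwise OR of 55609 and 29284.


0b1101100100111001 | 0b111001001100100 = 0b1111101101111101 = 64381

64381


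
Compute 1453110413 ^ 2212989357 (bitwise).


0b1010110100111001011010010001101 ^ 0b10000011111001111000100110101101 = 0b11010101011110110011110100100000 = 3581623584

3581623584


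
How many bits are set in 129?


0b10000001 has 2 set bits

2


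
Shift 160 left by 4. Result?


0b10100000 << 4 = 0b101000000000 = 2560

2560


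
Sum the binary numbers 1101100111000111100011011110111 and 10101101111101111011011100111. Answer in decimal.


1101100111000111100011011110111 + 10101101111101111011011100111 = 10000010101000101011110111011110 = 2191703518

2191703518


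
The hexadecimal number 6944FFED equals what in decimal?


6944FFED hex = 1766129645 decimal

1766129645


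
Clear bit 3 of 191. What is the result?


191 & ~(1 << 3) = 183

183


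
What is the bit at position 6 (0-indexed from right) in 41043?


0b1010000001010011, position 6 = 1

1


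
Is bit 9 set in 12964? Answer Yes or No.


0b11001010100100, bit 9 = 1. Yes

Yes


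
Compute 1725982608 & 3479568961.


0b1100110111000000110011110010000 & 0b11001111011001100000001001000001 = 0b1000110011000000000001000000000 = 1180697088

1180697088


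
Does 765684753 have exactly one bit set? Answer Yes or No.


0b101101101000110110110000010001. Multiple bits set => No

No


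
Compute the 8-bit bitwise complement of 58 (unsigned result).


~0b111010 = 0b11000101 = 197 (8-bit unsigned)

197


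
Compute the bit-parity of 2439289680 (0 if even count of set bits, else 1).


0b10010001011001001001101101010000 has 13 ones => parity 1

1


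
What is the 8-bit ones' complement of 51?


51 ^ 255 = 204

204


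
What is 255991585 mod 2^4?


255991585 & 15 = 1

1


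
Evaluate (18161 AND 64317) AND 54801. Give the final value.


Step 1: 18161 & 64317 = 16945
Step 2: 16945 & 54801 = 16913

16913


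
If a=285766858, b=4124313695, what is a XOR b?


285766858 ^ 4124313695 = 3839655061

3839655061


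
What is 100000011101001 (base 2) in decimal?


100000011101001 in decimal = 16617

16617


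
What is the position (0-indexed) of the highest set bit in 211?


0b11010011. Highest set bit at position 7

7


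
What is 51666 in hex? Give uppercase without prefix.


51666 = C9D2 hex

C9D2


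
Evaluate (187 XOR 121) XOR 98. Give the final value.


Step 1: 187 ^ 121 = 194
Step 2: 194 ^ 98 = 160

160


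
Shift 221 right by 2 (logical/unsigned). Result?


0b11011101 >> 2 = 0b110111 = 55

55


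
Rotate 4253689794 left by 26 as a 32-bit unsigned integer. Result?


Rotate 0b11111101100010100010011111000010 left by 26 (32-bit) = 0b1011111101100010100010011111 = 200681631

200681631


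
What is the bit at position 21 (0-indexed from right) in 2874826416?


0b10101011010110100101111010110000, position 21 = 0

0


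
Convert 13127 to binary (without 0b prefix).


13127 = 11001101000111 in binary

11001101000111


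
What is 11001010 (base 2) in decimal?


11001010 in decimal = 202

202


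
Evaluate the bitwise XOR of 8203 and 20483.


0b10000000001011 ^ 0b101000000000011 = 0b111000000001000 = 28680

28680


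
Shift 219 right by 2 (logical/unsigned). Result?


0b11011011 >> 2 = 0b110110 = 54

54


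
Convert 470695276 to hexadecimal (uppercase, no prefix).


470695276 = 1C0E3D6C hex

1C0E3D6C


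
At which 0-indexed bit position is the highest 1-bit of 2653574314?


0b10011110001010100101010010101010. Highest set bit at position 31

31


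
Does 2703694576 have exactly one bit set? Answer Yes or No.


0b10100001001001110001101011110000. Multiple bits set => No

No


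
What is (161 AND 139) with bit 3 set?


Step 1: 161 & 139 = 129
Step 2: 129 | (1 << 3) = 129 | 8 = 137

137


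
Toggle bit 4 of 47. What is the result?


47 ^ (1 << 4) = 47 ^ 16 = 63

63


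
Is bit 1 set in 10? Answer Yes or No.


0b1010, bit 1 = 1. Yes

Yes


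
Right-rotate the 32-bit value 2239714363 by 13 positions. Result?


Rotate 0b10000101011111110101010000111011 right by 13 (32-bit) = 0b10100001110111000010101111111010 = 2715560954

2715560954


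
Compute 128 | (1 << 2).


128 | (1 << 2) = 128 | 4 = 132

132


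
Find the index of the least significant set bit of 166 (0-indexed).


0b10100110. Lowest set bit at position 1

1


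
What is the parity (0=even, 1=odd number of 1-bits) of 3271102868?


0b11000010111110010001000110010100 has 14 ones => parity 0

0


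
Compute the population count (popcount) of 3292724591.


0b11000100010000101111110101101111 has 18 set bits

18


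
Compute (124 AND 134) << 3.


Step 1: 124 & 134 = 4
Step 2: 4 << 3 = 32

32


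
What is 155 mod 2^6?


155 & 63 = 27

27


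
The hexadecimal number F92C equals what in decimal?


F92C hex = 63788 decimal

63788


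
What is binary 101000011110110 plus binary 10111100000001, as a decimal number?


101000011110110 + 10111100000001 = 111111111110111 = 32759

32759


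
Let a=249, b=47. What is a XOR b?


249 ^ 47 = 214

214


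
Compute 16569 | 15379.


0b100000010111001 | 0b11110000010011 = 0b111110010111011 = 31931

31931


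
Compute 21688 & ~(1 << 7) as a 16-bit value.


21688 & ~(1 << 7) = 21560

21560


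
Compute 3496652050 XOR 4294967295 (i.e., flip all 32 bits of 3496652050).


3496652050 ^ 4294967295 = 798315245

798315245


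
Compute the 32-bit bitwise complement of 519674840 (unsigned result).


~0b11110111110011001101111011000 = 0b11100001000001100110010000100111 = 3775292455 (32-bit unsigned)

3775292455


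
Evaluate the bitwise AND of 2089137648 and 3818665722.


0b1111100100001011011010111110000 & 0b11100011100111000011011011111010 = 0b1100000100001000011010011110000 = 1619277040

1619277040


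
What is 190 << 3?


0b10111110 << 3 = 0b10111110000 = 1520

1520


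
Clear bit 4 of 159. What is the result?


159 & ~(1 << 4) = 143

143


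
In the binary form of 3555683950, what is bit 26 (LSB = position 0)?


0b11010011111011110110111001101110, position 26 = 0

0


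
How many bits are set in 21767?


0b101010100000111 has 7 set bits

7


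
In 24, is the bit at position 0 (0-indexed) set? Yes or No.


0b11000, bit 0 = 0. No

No


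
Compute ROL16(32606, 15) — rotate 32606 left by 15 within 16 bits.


Rotate 0b111111101011110 left by 15 (16-bit) = 0b11111110101111 = 16303

16303


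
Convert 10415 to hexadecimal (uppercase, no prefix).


10415 = 28AF hex

28AF


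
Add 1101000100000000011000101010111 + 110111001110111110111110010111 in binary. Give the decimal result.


1101000100000000011000101010111 + 110111001110111110111110010111 = 10011111101111000010000011101110 = 2679906542

2679906542


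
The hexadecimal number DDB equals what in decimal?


DDB hex = 3547 decimal

3547


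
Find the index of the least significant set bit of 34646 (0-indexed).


0b1000011101010110. Lowest set bit at position 1

1


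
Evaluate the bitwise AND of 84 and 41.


0b1010100 & 0b101001 = 0b0 = 0

0


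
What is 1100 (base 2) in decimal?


1100 in decimal = 12

12


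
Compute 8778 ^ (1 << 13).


8778 ^ (1 << 13) = 8778 ^ 8192 = 586

586


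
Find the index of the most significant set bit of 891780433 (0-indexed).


0b110101001001110111110101010001. Highest set bit at position 29

29


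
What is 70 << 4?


0b1000110 << 4 = 0b10001100000 = 1120

1120


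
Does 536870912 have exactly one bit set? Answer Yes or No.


0b100000000000000000000000000000. Only one bit set => Yes

Yes


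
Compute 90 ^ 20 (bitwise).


0b1011010 ^ 0b10100 = 0b1001110 = 78

78


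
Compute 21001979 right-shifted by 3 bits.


0b1010000000111011011111011 >> 3 = 0b1010000000111011011111 = 2625247

2625247


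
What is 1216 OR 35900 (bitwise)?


0b10011000000 | 0b1000110000111100 = 0b1000110011111100 = 36092

36092


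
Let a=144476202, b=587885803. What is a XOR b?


144476202 ^ 587885803 = 731309249

731309249


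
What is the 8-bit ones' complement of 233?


233 ^ 255 = 22

22


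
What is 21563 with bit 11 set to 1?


21563 | (1 << 11) = 21563 | 2048 = 23611

23611


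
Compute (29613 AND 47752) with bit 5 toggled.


Step 1: 29613 & 47752 = 12936
Step 2: 12936 ^ (1 << 5) = 12936 ^ 32 = 12968

12968


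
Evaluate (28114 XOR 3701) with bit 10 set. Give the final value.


Step 1: 28114 ^ 3701 = 25511
Step 2: 25511 | (1 << 10) = 25511 | 1024 = 26535

26535


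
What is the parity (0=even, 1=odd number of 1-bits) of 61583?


0b1111000010001111 has 9 ones => parity 1

1


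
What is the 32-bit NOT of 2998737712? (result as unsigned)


~0b10110010101111010001101100110000 = 0b1001101010000101110010011001111 = 1296229583 (32-bit unsigned)

1296229583


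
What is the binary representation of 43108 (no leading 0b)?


43108 = 1010100001100100 in binary

1010100001100100


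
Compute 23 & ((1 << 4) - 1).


23 & 15 = 7

7


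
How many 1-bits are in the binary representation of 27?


0b11011 has 4 set bits

4


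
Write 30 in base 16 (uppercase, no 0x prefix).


30 = 1E hex

1E


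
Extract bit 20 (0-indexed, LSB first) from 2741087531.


0b10100011011000011010110100101011, position 20 = 0

0


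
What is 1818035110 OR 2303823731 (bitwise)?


0b1101100010111010000001110100110 | 0b10001001010100011000111101110011 = 0b11101101010111011000111111110111 = 3982331895

3982331895


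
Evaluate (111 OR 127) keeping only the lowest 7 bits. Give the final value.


Step 1: 111 | 127 = 127
Step 2: 127 & 127 = 127

127


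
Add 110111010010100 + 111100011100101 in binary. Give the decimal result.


110111010010100 + 111100011100101 = 1110011101111001 = 59257

59257


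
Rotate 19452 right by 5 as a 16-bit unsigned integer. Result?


Rotate 0b100101111111100 right by 5 (16-bit) = 0b1110001001011111 = 57951

57951


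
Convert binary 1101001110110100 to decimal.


1101001110110100 in decimal = 54196

54196


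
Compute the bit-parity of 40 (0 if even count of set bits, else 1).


0b101000 has 2 ones => parity 0

0


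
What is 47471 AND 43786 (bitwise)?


0b1011100101101111 & 0b1010101100001010 = 0b1010100100001010 = 43274

43274


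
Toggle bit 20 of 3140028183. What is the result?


3140028183 ^ (1 << 20) = 3140028183 ^ 1048576 = 3141076759

3141076759


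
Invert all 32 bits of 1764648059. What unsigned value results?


1764648059 ^ 4294967295 = 2530319236

2530319236


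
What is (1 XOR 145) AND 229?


Step 1: 1 ^ 145 = 144
Step 2: 144 & 229 = 128

128


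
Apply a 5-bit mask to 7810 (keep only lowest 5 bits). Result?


7810 & 31 = 2

2


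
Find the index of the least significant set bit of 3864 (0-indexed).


0b111100011000. Lowest set bit at position 3

3


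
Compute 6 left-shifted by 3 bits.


0b110 << 3 = 0b110000 = 48

48


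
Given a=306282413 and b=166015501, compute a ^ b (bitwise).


306282413 ^ 166015501 = 463752608

463752608


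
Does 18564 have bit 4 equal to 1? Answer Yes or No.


0b100100010000100, bit 4 = 0. No

No


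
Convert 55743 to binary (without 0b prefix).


55743 = 1101100110111111 in binary

1101100110111111


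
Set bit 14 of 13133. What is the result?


13133 | (1 << 14) = 13133 | 16384 = 29517

29517


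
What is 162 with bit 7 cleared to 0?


162 & ~(1 << 7) = 34

34


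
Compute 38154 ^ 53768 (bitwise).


0b1001010100001010 ^ 0b1101001000001000 = 0b100011100000010 = 18178

18178


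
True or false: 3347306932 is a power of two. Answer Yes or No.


0b11000111100000111101100110110100. Multiple bits set => No

No


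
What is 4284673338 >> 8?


0b11111111011000101110110100111010 >> 8 = 0b111111110110001011101101 = 16737005

16737005


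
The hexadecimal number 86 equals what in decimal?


86 hex = 134 decimal

134


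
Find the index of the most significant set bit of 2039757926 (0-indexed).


0b1111001100101000011110001100110. Highest set bit at position 30

30


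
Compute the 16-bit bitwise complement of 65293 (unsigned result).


~0b1111111100001101 = 0b11110010 = 242 (16-bit unsigned)

242


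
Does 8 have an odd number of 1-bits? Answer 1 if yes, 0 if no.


0b1000 has 1 ones => parity 1

1


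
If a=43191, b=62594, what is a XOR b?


43191 ^ 62594 = 23605

23605


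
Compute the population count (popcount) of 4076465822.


0b11110010111110011110111010011110 has 22 set bits

22


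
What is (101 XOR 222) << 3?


Step 1: 101 ^ 222 = 187
Step 2: 187 << 3 = 1496

1496


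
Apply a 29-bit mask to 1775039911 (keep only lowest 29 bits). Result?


1775039911 & 536870911 = 164427175

164427175


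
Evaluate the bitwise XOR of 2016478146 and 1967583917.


0b1111000001100010000001111000010 ^ 0b1110101010001101111001010101101 = 0b1101011101111111000101101111 = 225964399

225964399


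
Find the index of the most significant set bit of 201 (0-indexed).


0b11001001. Highest set bit at position 7

7


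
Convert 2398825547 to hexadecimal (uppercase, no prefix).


2398825547 = 8EFB2C4B hex

8EFB2C4B


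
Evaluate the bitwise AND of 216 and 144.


0b11011000 & 0b10010000 = 0b10010000 = 144

144


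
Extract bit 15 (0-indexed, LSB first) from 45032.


0b1010111111101000, position 15 = 1

1


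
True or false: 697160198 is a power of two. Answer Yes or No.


0b101001100011011101001000000110. Multiple bits set => No

No


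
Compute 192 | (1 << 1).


192 | (1 << 1) = 192 | 2 = 194

194


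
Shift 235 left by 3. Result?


0b11101011 << 3 = 0b11101011000 = 1880

1880


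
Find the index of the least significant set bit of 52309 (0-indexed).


0b1100110001010101. Lowest set bit at position 0

0


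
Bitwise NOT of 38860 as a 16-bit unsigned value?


~0b1001011111001100 = 0b110100000110011 = 26675 (16-bit unsigned)

26675


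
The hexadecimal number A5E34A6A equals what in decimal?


A5E34A6A hex = 2783136362 decimal

2783136362


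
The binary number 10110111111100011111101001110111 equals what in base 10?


10110111111100011111101001110111 in decimal = 3086088823

3086088823


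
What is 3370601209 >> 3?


0b11001000111001110100101011111001 >> 3 = 0b11001000111001110100101011111 = 421325151

421325151


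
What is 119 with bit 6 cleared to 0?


119 & ~(1 << 6) = 55

55


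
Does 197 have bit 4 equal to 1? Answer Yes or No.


0b11000101, bit 4 = 0. No

No


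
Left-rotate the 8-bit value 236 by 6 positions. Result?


Rotate 0b11101100 left by 6 (8-bit) = 0b111011 = 59

59


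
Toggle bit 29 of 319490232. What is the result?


319490232 ^ (1 << 29) = 319490232 ^ 536870912 = 856361144

856361144


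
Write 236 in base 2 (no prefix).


236 = 11101100 in binary

11101100


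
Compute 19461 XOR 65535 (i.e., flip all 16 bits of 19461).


19461 ^ 65535 = 46074

46074


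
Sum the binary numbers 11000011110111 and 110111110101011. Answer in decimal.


11000011110111 + 110111110101011 = 1010000010100010 = 41122

41122


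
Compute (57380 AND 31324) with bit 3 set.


Step 1: 57380 & 31324 = 24580
Step 2: 24580 | (1 << 3) = 24580 | 8 = 24588

24588


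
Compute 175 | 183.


0b10101111 | 0b10110111 = 0b10111111 = 191

191


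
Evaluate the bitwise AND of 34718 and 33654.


0b1000011110011110 & 0b1000001101110110 = 0b1000001100010110 = 33558

33558


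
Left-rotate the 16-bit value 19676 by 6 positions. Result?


Rotate 0b100110011011100 left by 6 (16-bit) = 0b11011100010011 = 14099

14099


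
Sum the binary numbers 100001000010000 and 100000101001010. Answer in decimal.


100001000010000 + 100000101001010 = 1000001101011010 = 33626

33626


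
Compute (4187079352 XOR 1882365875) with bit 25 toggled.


Step 1: 4187079352 ^ 1882365875 = 2309184779
Step 2: 2309184779 ^ (1 << 25) = 2309184779 ^ 33554432 = 2342739211

2342739211


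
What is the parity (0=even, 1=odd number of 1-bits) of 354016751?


0b10101000110011101110111101111 has 19 ones => parity 1

1


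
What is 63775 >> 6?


0b1111100100011111 >> 6 = 0b1111100100 = 996

996


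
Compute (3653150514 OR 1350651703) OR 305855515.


Step 1: 3653150514 | 1350651703 = 3653234487
Step 2: 3653234487 | 305855515 = 3686793023

3686793023


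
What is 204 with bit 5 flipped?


204 ^ (1 << 5) = 204 ^ 32 = 236

236


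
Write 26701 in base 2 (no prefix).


26701 = 110100001001101 in binary

110100001001101


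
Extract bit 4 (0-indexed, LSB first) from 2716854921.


0b10100001111011111110101010001001, position 4 = 0

0


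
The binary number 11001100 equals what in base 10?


11001100 in decimal = 204

204


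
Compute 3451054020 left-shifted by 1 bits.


0b11001101101100101110011111000100 << 1 = 0b110011011011001011100111110001000 = 6902108040

6902108040


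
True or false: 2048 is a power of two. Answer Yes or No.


0b100000000000. Only one bit set => Yes

Yes


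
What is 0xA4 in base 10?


A4 hex = 164 decimal

164


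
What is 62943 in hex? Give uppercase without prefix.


62943 = F5DF hex

F5DF


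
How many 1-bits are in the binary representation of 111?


0b1101111 has 6 set bits

6


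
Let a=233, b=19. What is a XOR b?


233 ^ 19 = 250

250


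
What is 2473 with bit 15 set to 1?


2473 | (1 << 15) = 2473 | 32768 = 35241

35241


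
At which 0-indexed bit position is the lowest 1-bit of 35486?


0b1000101010011110. Lowest set bit at position 1

1


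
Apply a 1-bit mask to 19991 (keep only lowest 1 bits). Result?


19991 & 1 = 1

1


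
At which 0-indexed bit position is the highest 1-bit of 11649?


0b10110110000001. Highest set bit at position 13

13


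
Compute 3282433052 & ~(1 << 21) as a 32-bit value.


3282433052 & ~(1 << 21) = 3280335900

3280335900


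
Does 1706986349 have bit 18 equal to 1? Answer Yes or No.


0b1100101101111101000101101101101, bit 18 = 1. Yes

Yes


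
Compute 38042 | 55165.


0b1001010010011010 | 0b1101011101111101 = 0b1101011111111111 = 55295

55295


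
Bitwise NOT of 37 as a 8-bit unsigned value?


~0b100101 = 0b11011010 = 218 (8-bit unsigned)

218


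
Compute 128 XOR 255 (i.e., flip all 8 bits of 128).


128 ^ 255 = 127

127


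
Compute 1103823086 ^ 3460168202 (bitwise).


0b1000001110010110000000011101110 ^ 0b11001110001111011111101000001010 = 0b10001111111101101111101011100100 = 2415327972

2415327972


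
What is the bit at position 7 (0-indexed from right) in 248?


0b11111000, position 7 = 1

1


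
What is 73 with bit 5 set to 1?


73 | (1 << 5) = 73 | 32 = 105

105


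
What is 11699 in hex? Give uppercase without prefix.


11699 = 2DB3 hex

2DB3


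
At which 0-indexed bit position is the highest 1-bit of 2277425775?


0b10000111101111101100001001101111. Highest set bit at position 31

31


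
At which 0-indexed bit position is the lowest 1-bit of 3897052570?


0b11101000010010000100110110011010. Lowest set bit at position 1

1


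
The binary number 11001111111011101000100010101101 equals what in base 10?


11001111111011101000100010101101 in decimal = 3488516269

3488516269


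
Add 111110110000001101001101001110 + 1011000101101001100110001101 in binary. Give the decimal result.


111110110000001101001101001110 + 1011000101101001100110001101 = 1001001110101110110110011011011 = 1238854875

1238854875


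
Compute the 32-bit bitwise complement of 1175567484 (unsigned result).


~0b1000110000100011011110001111100 = 0b10111001111011100100001110000011 = 3119399811 (32-bit unsigned)

3119399811


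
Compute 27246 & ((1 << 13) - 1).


27246 & 8191 = 2670

2670


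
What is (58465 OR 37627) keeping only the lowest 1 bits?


Step 1: 58465 | 37627 = 63227
Step 2: 63227 & 1 = 1

1


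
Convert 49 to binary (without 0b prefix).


49 = 110001 in binary

110001


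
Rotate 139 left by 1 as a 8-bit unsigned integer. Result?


Rotate 0b10001011 left by 1 (8-bit) = 0b10111 = 23

23


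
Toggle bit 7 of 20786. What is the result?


20786 ^ (1 << 7) = 20786 ^ 128 = 20914

20914


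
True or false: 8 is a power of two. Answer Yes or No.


0b1000. Only one bit set => Yes

Yes


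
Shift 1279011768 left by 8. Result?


0b1001100001111000010101110111000 << 8 = 0b100110000111100001010111011100000000000 = 327427012608

327427012608


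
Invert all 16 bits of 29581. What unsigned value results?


29581 ^ 65535 = 35954

35954


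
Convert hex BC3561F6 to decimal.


BC3561F6 hex = 3157615094 decimal

3157615094


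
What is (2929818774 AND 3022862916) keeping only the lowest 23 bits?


Step 1: 2929818774 & 3022862916 = 2753640452
Step 2: 2753640452 & 8388607 = 2177028

2177028


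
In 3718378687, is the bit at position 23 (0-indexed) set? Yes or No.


0b11011101101000011111010010111111, bit 23 = 1. Yes

Yes


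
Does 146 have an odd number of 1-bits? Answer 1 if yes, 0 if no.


0b10010010 has 3 ones => parity 1

1


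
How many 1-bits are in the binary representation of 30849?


0b111100010000001 has 6 set bits

6


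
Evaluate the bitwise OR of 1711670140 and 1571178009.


0b1100110000001100000001101111100 | 0b1011101101001100100011000011001 = 0b1111111101001100100011101111101 = 2141603709

2141603709


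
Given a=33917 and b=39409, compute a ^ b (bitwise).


33917 ^ 39409 = 7564

7564


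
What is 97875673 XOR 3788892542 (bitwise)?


0b101110101010111011011011001 ^ 0b11100001110101011110100101111110 = 0b11100100000000001001111110100111 = 3825246119

3825246119


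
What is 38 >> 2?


0b100110 >> 2 = 0b1001 = 9

9


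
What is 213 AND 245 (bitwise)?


0b11010101 & 0b11110101 = 0b11010101 = 213

213


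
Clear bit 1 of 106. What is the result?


106 & ~(1 << 1) = 104

104


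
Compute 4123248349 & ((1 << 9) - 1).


4123248349 & 511 = 221

221


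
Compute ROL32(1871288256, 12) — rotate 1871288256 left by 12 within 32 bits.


Rotate 0b1101111100010011001011111000000 left by 12 (32-bit) = 0b10011001011111000000011011111000 = 2575042296

2575042296


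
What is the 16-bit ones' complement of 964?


964 ^ 65535 = 64571

64571


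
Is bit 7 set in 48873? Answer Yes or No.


0b1011111011101001, bit 7 = 1. Yes

Yes


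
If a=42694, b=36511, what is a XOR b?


42694 ^ 36511 = 10329

10329


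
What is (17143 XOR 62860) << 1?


Step 1: 17143 ^ 62860 = 46971
Step 2: 46971 << 1 = 93942

93942


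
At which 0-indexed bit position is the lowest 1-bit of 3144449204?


0b10111011011011000111110010110100. Lowest set bit at position 2

2


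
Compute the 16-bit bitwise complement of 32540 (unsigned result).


~0b111111100011100 = 0b1000000011100011 = 32995 (16-bit unsigned)

32995


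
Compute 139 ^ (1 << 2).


139 ^ (1 << 2) = 139 ^ 4 = 143

143


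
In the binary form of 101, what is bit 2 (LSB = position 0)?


0b1100101, position 2 = 1

1


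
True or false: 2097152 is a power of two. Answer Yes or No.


0b1000000000000000000000. Only one bit set => Yes

Yes


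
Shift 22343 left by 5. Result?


0b101011101000111 << 5 = 0b10101110100011100000 = 714976

714976


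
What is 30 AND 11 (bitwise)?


0b11110 & 0b1011 = 0b1010 = 10

10


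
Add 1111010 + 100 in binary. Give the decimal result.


1111010 + 100 = 1111110 = 126

126


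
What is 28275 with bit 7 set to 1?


28275 | (1 << 7) = 28275 | 128 = 28403

28403


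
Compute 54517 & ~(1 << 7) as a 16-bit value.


54517 & ~(1 << 7) = 54389

54389


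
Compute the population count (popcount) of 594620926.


0b100011011100010011000111111110 has 17 set bits

17


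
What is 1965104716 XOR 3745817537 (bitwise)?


0b1110101001000010001111001001100 ^ 0b11011111010001001010001111000001 = 0b10101010011001011011110110001101 = 2858794381

2858794381


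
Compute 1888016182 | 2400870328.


0b1110000100010001101011100110110 | 0b10001111000110100101111110111000 = 0b11111111100110101101111110111110 = 4288339902

4288339902


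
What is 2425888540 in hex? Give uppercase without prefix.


2425888540 = 90981F1C hex

90981F1C


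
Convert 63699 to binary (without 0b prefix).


63699 = 1111100011010011 in binary

1111100011010011


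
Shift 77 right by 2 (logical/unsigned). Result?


0b1001101 >> 2 = 0b10011 = 19

19


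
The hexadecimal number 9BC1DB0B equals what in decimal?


9BC1DB0B hex = 2613173003 decimal

2613173003


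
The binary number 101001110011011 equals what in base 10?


101001110011011 in decimal = 21403

21403


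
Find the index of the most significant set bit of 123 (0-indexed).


0b1111011. Highest set bit at position 6

6


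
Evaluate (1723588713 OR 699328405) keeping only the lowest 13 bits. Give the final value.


Step 1: 1723588713 | 699328405 = 1874847741
Step 2: 1874847741 & 8191 = 2045

2045


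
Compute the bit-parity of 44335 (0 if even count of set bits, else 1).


0b1010110100101111 has 10 ones => parity 0

0


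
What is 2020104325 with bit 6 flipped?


2020104325 ^ (1 << 6) = 2020104325 ^ 64 = 2020104389

2020104389


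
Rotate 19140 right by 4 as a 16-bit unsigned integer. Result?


Rotate 0b100101011000100 right by 4 (16-bit) = 0b100010010101100 = 17580

17580


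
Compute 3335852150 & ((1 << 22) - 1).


3335852150 & 4194303 = 1380470

1380470


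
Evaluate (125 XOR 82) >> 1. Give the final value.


Step 1: 125 ^ 82 = 47
Step 2: 47 >> 1 = 23

23


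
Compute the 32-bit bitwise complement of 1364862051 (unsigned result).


~0b1010001010110100010010001100011 = 0b10101110101001011101101110011100 = 2930105244 (32-bit unsigned)

2930105244


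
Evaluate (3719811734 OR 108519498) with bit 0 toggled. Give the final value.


Step 1: 3719811734 | 108519498 = 3757568734
Step 2: 3757568734 ^ (1 << 0) = 3757568734 ^ 1 = 3757568735

3757568735


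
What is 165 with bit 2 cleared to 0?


165 & ~(1 << 2) = 161

161


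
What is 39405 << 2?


0b1001100111101101 << 2 = 0b100110011110110100 = 157620

157620


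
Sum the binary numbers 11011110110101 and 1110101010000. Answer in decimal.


11011110110101 + 1110101010000 = 101010100000101 = 21765

21765


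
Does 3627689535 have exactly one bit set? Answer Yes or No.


0b11011000001110100010011000111111. Multiple bits set => No

No


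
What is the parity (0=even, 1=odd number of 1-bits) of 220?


0b11011100 has 5 ones => parity 1

1


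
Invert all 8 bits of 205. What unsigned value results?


205 ^ 255 = 50

50


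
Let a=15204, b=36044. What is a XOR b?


15204 ^ 36044 = 47016

47016


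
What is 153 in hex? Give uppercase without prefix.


153 = 99 hex

99


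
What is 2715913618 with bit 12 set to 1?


2715913618 | (1 << 12) = 2715913618 | 4096 = 2715917714

2715917714


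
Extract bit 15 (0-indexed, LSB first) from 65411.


0b1111111110000011, position 15 = 1

1


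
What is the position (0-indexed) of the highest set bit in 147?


0b10010011. Highest set bit at position 7

7


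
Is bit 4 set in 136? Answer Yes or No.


0b10001000, bit 4 = 0. No

No


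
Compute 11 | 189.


0b1011 | 0b10111101 = 0b10111111 = 191

191


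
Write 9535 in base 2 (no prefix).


9535 = 10010100111111 in binary

10010100111111


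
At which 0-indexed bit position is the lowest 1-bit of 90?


0b1011010. Lowest set bit at position 1

1


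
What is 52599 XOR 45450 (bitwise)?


0b1100110101110111 ^ 0b1011000110001010 = 0b111110011111101 = 31997

31997


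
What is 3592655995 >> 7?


0b11010110001000111001010001111011 >> 7 = 0b1101011000100011100101000 = 28067624

28067624


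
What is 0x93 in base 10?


93 hex = 147 decimal

147


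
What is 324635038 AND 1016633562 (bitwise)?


0b10011010110011000100110011110 & 0b111100100110001001100011011010 = 0b10000000110001000100010011010 = 270043290

270043290


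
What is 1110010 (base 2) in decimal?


1110010 in decimal = 114

114


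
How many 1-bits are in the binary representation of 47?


0b101111 has 5 set bits

5


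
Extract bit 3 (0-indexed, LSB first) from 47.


0b101111, position 3 = 1

1


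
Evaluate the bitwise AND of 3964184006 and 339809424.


0b11101100010010001010010111000110 & 0b10100010000010001010010010000 = 0b100010000000000010010000000 = 71304320

71304320
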